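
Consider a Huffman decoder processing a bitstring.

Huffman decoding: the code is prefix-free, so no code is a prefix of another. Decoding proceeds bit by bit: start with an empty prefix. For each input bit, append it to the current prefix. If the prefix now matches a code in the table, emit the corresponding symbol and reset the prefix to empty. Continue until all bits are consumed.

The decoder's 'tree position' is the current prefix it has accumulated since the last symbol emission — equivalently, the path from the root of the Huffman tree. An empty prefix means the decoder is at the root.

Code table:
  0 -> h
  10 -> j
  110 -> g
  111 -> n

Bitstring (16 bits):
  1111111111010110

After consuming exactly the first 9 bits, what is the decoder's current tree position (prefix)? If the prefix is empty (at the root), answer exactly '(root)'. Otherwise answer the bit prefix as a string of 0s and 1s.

Answer: (root)

Derivation:
Bit 0: prefix='1' (no match yet)
Bit 1: prefix='11' (no match yet)
Bit 2: prefix='111' -> emit 'n', reset
Bit 3: prefix='1' (no match yet)
Bit 4: prefix='11' (no match yet)
Bit 5: prefix='111' -> emit 'n', reset
Bit 6: prefix='1' (no match yet)
Bit 7: prefix='11' (no match yet)
Bit 8: prefix='111' -> emit 'n', reset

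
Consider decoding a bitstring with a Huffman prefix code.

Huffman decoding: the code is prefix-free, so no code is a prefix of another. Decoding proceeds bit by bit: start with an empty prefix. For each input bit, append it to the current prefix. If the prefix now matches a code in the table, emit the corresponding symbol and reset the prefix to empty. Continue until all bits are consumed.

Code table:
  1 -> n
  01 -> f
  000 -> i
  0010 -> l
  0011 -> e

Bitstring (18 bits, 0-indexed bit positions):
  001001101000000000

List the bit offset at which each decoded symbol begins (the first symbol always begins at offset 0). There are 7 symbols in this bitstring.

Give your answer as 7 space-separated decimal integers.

Bit 0: prefix='0' (no match yet)
Bit 1: prefix='00' (no match yet)
Bit 2: prefix='001' (no match yet)
Bit 3: prefix='0010' -> emit 'l', reset
Bit 4: prefix='0' (no match yet)
Bit 5: prefix='01' -> emit 'f', reset
Bit 6: prefix='1' -> emit 'n', reset
Bit 7: prefix='0' (no match yet)
Bit 8: prefix='01' -> emit 'f', reset
Bit 9: prefix='0' (no match yet)
Bit 10: prefix='00' (no match yet)
Bit 11: prefix='000' -> emit 'i', reset
Bit 12: prefix='0' (no match yet)
Bit 13: prefix='00' (no match yet)
Bit 14: prefix='000' -> emit 'i', reset
Bit 15: prefix='0' (no match yet)
Bit 16: prefix='00' (no match yet)
Bit 17: prefix='000' -> emit 'i', reset

Answer: 0 4 6 7 9 12 15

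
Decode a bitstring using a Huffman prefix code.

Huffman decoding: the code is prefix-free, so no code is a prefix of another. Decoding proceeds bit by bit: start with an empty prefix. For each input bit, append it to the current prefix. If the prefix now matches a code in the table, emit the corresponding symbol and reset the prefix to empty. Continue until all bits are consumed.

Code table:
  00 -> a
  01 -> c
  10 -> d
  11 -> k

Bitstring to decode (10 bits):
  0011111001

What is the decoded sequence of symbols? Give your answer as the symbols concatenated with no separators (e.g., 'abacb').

Bit 0: prefix='0' (no match yet)
Bit 1: prefix='00' -> emit 'a', reset
Bit 2: prefix='1' (no match yet)
Bit 3: prefix='11' -> emit 'k', reset
Bit 4: prefix='1' (no match yet)
Bit 5: prefix='11' -> emit 'k', reset
Bit 6: prefix='1' (no match yet)
Bit 7: prefix='10' -> emit 'd', reset
Bit 8: prefix='0' (no match yet)
Bit 9: prefix='01' -> emit 'c', reset

Answer: akkdc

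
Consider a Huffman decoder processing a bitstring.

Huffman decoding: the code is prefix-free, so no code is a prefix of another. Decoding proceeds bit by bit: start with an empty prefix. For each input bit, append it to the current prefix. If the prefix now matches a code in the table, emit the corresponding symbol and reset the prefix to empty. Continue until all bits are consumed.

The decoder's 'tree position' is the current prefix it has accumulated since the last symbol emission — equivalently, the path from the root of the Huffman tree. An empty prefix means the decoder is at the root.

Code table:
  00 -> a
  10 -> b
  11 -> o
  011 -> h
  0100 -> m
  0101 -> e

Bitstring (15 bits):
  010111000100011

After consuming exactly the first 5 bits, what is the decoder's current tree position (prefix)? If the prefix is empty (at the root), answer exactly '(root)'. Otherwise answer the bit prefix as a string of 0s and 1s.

Bit 0: prefix='0' (no match yet)
Bit 1: prefix='01' (no match yet)
Bit 2: prefix='010' (no match yet)
Bit 3: prefix='0101' -> emit 'e', reset
Bit 4: prefix='1' (no match yet)

Answer: 1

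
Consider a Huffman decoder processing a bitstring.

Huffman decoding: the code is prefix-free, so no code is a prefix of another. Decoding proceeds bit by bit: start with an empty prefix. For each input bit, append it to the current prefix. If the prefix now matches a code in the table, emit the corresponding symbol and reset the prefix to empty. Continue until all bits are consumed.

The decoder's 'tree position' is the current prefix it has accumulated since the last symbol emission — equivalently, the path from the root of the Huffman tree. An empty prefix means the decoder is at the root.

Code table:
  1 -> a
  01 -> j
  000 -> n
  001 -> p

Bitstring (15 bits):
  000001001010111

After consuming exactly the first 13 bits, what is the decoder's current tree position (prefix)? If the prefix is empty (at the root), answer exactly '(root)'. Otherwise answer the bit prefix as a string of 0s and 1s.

Bit 0: prefix='0' (no match yet)
Bit 1: prefix='00' (no match yet)
Bit 2: prefix='000' -> emit 'n', reset
Bit 3: prefix='0' (no match yet)
Bit 4: prefix='00' (no match yet)
Bit 5: prefix='001' -> emit 'p', reset
Bit 6: prefix='0' (no match yet)
Bit 7: prefix='00' (no match yet)
Bit 8: prefix='001' -> emit 'p', reset
Bit 9: prefix='0' (no match yet)
Bit 10: prefix='01' -> emit 'j', reset
Bit 11: prefix='0' (no match yet)
Bit 12: prefix='01' -> emit 'j', reset

Answer: (root)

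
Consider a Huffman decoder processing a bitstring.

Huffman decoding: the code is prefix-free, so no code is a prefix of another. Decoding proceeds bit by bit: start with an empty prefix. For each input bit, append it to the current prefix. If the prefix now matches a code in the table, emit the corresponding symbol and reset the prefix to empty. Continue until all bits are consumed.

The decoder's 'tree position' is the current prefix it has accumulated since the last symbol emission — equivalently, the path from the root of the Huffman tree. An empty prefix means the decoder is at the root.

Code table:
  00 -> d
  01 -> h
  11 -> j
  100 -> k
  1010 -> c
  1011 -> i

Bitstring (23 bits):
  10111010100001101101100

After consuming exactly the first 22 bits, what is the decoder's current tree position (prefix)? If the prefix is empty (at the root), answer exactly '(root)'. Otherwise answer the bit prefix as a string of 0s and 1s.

Answer: 0

Derivation:
Bit 0: prefix='1' (no match yet)
Bit 1: prefix='10' (no match yet)
Bit 2: prefix='101' (no match yet)
Bit 3: prefix='1011' -> emit 'i', reset
Bit 4: prefix='1' (no match yet)
Bit 5: prefix='10' (no match yet)
Bit 6: prefix='101' (no match yet)
Bit 7: prefix='1010' -> emit 'c', reset
Bit 8: prefix='1' (no match yet)
Bit 9: prefix='10' (no match yet)
Bit 10: prefix='100' -> emit 'k', reset
Bit 11: prefix='0' (no match yet)
Bit 12: prefix='00' -> emit 'd', reset
Bit 13: prefix='1' (no match yet)
Bit 14: prefix='11' -> emit 'j', reset
Bit 15: prefix='0' (no match yet)
Bit 16: prefix='01' -> emit 'h', reset
Bit 17: prefix='1' (no match yet)
Bit 18: prefix='10' (no match yet)
Bit 19: prefix='101' (no match yet)
Bit 20: prefix='1011' -> emit 'i', reset
Bit 21: prefix='0' (no match yet)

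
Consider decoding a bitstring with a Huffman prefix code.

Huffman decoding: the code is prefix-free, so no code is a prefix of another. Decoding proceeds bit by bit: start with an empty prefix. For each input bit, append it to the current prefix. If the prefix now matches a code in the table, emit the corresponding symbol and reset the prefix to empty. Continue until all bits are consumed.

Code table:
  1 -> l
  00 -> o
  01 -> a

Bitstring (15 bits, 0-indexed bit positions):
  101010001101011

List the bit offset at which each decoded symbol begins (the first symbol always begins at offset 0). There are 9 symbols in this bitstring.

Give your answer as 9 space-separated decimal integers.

Answer: 0 1 3 5 7 9 10 12 14

Derivation:
Bit 0: prefix='1' -> emit 'l', reset
Bit 1: prefix='0' (no match yet)
Bit 2: prefix='01' -> emit 'a', reset
Bit 3: prefix='0' (no match yet)
Bit 4: prefix='01' -> emit 'a', reset
Bit 5: prefix='0' (no match yet)
Bit 6: prefix='00' -> emit 'o', reset
Bit 7: prefix='0' (no match yet)
Bit 8: prefix='01' -> emit 'a', reset
Bit 9: prefix='1' -> emit 'l', reset
Bit 10: prefix='0' (no match yet)
Bit 11: prefix='01' -> emit 'a', reset
Bit 12: prefix='0' (no match yet)
Bit 13: prefix='01' -> emit 'a', reset
Bit 14: prefix='1' -> emit 'l', reset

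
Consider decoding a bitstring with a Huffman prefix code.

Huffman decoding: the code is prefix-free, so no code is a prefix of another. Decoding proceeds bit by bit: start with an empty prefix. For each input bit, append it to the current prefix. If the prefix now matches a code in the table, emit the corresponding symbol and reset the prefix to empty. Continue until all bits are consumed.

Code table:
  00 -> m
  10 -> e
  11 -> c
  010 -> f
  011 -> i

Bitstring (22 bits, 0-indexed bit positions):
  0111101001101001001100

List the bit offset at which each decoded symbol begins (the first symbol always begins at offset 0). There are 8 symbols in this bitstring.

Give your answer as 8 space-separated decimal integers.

Bit 0: prefix='0' (no match yet)
Bit 1: prefix='01' (no match yet)
Bit 2: prefix='011' -> emit 'i', reset
Bit 3: prefix='1' (no match yet)
Bit 4: prefix='11' -> emit 'c', reset
Bit 5: prefix='0' (no match yet)
Bit 6: prefix='01' (no match yet)
Bit 7: prefix='010' -> emit 'f', reset
Bit 8: prefix='0' (no match yet)
Bit 9: prefix='01' (no match yet)
Bit 10: prefix='011' -> emit 'i', reset
Bit 11: prefix='0' (no match yet)
Bit 12: prefix='01' (no match yet)
Bit 13: prefix='010' -> emit 'f', reset
Bit 14: prefix='0' (no match yet)
Bit 15: prefix='01' (no match yet)
Bit 16: prefix='010' -> emit 'f', reset
Bit 17: prefix='0' (no match yet)
Bit 18: prefix='01' (no match yet)
Bit 19: prefix='011' -> emit 'i', reset
Bit 20: prefix='0' (no match yet)
Bit 21: prefix='00' -> emit 'm', reset

Answer: 0 3 5 8 11 14 17 20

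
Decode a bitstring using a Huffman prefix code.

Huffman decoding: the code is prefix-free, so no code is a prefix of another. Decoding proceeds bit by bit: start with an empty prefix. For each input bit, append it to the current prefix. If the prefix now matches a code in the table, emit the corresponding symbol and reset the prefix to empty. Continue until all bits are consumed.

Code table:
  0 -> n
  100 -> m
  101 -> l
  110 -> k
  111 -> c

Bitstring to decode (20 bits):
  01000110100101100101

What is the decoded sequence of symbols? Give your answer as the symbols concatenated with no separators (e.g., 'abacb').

Answer: nmnkmlml

Derivation:
Bit 0: prefix='0' -> emit 'n', reset
Bit 1: prefix='1' (no match yet)
Bit 2: prefix='10' (no match yet)
Bit 3: prefix='100' -> emit 'm', reset
Bit 4: prefix='0' -> emit 'n', reset
Bit 5: prefix='1' (no match yet)
Bit 6: prefix='11' (no match yet)
Bit 7: prefix='110' -> emit 'k', reset
Bit 8: prefix='1' (no match yet)
Bit 9: prefix='10' (no match yet)
Bit 10: prefix='100' -> emit 'm', reset
Bit 11: prefix='1' (no match yet)
Bit 12: prefix='10' (no match yet)
Bit 13: prefix='101' -> emit 'l', reset
Bit 14: prefix='1' (no match yet)
Bit 15: prefix='10' (no match yet)
Bit 16: prefix='100' -> emit 'm', reset
Bit 17: prefix='1' (no match yet)
Bit 18: prefix='10' (no match yet)
Bit 19: prefix='101' -> emit 'l', reset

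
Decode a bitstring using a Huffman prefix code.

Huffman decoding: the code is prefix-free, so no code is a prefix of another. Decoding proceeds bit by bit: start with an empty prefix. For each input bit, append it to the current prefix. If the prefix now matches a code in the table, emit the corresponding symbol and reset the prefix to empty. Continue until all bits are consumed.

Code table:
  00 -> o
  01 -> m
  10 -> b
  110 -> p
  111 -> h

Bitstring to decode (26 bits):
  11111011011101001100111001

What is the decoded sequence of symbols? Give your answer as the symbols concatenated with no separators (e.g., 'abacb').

Answer: hpphmopmpm

Derivation:
Bit 0: prefix='1' (no match yet)
Bit 1: prefix='11' (no match yet)
Bit 2: prefix='111' -> emit 'h', reset
Bit 3: prefix='1' (no match yet)
Bit 4: prefix='11' (no match yet)
Bit 5: prefix='110' -> emit 'p', reset
Bit 6: prefix='1' (no match yet)
Bit 7: prefix='11' (no match yet)
Bit 8: prefix='110' -> emit 'p', reset
Bit 9: prefix='1' (no match yet)
Bit 10: prefix='11' (no match yet)
Bit 11: prefix='111' -> emit 'h', reset
Bit 12: prefix='0' (no match yet)
Bit 13: prefix='01' -> emit 'm', reset
Bit 14: prefix='0' (no match yet)
Bit 15: prefix='00' -> emit 'o', reset
Bit 16: prefix='1' (no match yet)
Bit 17: prefix='11' (no match yet)
Bit 18: prefix='110' -> emit 'p', reset
Bit 19: prefix='0' (no match yet)
Bit 20: prefix='01' -> emit 'm', reset
Bit 21: prefix='1' (no match yet)
Bit 22: prefix='11' (no match yet)
Bit 23: prefix='110' -> emit 'p', reset
Bit 24: prefix='0' (no match yet)
Bit 25: prefix='01' -> emit 'm', reset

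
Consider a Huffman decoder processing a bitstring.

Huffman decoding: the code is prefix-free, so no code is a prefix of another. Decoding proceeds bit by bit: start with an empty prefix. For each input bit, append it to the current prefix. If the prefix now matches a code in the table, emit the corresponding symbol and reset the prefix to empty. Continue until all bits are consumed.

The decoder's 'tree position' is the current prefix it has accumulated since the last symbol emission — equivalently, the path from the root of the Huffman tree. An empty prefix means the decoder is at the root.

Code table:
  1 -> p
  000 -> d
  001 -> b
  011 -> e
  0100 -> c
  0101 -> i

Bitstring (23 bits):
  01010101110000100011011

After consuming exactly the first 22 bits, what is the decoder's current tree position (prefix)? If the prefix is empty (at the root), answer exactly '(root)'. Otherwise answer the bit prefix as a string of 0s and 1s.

Answer: 01

Derivation:
Bit 0: prefix='0' (no match yet)
Bit 1: prefix='01' (no match yet)
Bit 2: prefix='010' (no match yet)
Bit 3: prefix='0101' -> emit 'i', reset
Bit 4: prefix='0' (no match yet)
Bit 5: prefix='01' (no match yet)
Bit 6: prefix='010' (no match yet)
Bit 7: prefix='0101' -> emit 'i', reset
Bit 8: prefix='1' -> emit 'p', reset
Bit 9: prefix='1' -> emit 'p', reset
Bit 10: prefix='0' (no match yet)
Bit 11: prefix='00' (no match yet)
Bit 12: prefix='000' -> emit 'd', reset
Bit 13: prefix='0' (no match yet)
Bit 14: prefix='01' (no match yet)
Bit 15: prefix='010' (no match yet)
Bit 16: prefix='0100' -> emit 'c', reset
Bit 17: prefix='0' (no match yet)
Bit 18: prefix='01' (no match yet)
Bit 19: prefix='011' -> emit 'e', reset
Bit 20: prefix='0' (no match yet)
Bit 21: prefix='01' (no match yet)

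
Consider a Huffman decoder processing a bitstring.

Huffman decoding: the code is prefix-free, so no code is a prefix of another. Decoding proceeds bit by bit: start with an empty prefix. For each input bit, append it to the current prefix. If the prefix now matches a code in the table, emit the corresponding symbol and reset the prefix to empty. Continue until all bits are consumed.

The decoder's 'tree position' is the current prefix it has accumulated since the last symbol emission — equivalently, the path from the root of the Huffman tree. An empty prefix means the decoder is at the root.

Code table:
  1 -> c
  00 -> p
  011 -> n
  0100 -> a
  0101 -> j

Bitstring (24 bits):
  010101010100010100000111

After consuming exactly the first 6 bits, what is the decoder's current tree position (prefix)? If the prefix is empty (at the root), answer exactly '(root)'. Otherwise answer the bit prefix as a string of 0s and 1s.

Bit 0: prefix='0' (no match yet)
Bit 1: prefix='01' (no match yet)
Bit 2: prefix='010' (no match yet)
Bit 3: prefix='0101' -> emit 'j', reset
Bit 4: prefix='0' (no match yet)
Bit 5: prefix='01' (no match yet)

Answer: 01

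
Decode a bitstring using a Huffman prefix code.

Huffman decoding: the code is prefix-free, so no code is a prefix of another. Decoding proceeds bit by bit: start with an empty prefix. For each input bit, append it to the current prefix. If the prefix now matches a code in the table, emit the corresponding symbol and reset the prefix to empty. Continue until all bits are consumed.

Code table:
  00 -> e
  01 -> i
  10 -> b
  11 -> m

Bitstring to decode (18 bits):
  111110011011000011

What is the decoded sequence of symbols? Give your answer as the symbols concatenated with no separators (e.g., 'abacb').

Answer: mmbibmeem

Derivation:
Bit 0: prefix='1' (no match yet)
Bit 1: prefix='11' -> emit 'm', reset
Bit 2: prefix='1' (no match yet)
Bit 3: prefix='11' -> emit 'm', reset
Bit 4: prefix='1' (no match yet)
Bit 5: prefix='10' -> emit 'b', reset
Bit 6: prefix='0' (no match yet)
Bit 7: prefix='01' -> emit 'i', reset
Bit 8: prefix='1' (no match yet)
Bit 9: prefix='10' -> emit 'b', reset
Bit 10: prefix='1' (no match yet)
Bit 11: prefix='11' -> emit 'm', reset
Bit 12: prefix='0' (no match yet)
Bit 13: prefix='00' -> emit 'e', reset
Bit 14: prefix='0' (no match yet)
Bit 15: prefix='00' -> emit 'e', reset
Bit 16: prefix='1' (no match yet)
Bit 17: prefix='11' -> emit 'm', reset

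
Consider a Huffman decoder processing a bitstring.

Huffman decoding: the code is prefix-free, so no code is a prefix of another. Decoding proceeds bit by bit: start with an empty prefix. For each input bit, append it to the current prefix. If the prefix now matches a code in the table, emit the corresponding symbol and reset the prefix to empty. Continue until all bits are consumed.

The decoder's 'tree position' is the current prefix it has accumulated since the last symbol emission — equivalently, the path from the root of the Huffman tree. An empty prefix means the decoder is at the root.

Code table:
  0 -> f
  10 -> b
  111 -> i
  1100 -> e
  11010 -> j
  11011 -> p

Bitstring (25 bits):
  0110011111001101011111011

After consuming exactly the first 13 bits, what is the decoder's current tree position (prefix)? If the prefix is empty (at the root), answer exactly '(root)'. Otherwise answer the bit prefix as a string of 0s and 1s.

Bit 0: prefix='0' -> emit 'f', reset
Bit 1: prefix='1' (no match yet)
Bit 2: prefix='11' (no match yet)
Bit 3: prefix='110' (no match yet)
Bit 4: prefix='1100' -> emit 'e', reset
Bit 5: prefix='1' (no match yet)
Bit 6: prefix='11' (no match yet)
Bit 7: prefix='111' -> emit 'i', reset
Bit 8: prefix='1' (no match yet)
Bit 9: prefix='11' (no match yet)
Bit 10: prefix='110' (no match yet)
Bit 11: prefix='1100' -> emit 'e', reset
Bit 12: prefix='1' (no match yet)

Answer: 1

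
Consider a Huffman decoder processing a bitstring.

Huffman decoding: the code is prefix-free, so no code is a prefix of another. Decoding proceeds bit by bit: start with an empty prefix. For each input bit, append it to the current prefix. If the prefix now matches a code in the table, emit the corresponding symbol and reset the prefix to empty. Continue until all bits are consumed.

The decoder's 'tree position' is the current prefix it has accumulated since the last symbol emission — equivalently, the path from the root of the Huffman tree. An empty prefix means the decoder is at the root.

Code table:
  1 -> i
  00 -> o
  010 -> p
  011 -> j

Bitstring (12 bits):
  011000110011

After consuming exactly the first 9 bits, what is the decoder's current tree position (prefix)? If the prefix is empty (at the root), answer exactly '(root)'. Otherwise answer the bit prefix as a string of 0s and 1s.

Bit 0: prefix='0' (no match yet)
Bit 1: prefix='01' (no match yet)
Bit 2: prefix='011' -> emit 'j', reset
Bit 3: prefix='0' (no match yet)
Bit 4: prefix='00' -> emit 'o', reset
Bit 5: prefix='0' (no match yet)
Bit 6: prefix='01' (no match yet)
Bit 7: prefix='011' -> emit 'j', reset
Bit 8: prefix='0' (no match yet)

Answer: 0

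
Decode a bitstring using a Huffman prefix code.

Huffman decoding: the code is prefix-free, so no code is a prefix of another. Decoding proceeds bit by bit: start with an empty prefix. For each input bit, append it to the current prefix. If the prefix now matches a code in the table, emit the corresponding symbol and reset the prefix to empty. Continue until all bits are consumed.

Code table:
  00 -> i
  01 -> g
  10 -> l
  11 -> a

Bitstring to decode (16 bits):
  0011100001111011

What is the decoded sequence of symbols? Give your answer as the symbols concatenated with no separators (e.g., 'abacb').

Bit 0: prefix='0' (no match yet)
Bit 1: prefix='00' -> emit 'i', reset
Bit 2: prefix='1' (no match yet)
Bit 3: prefix='11' -> emit 'a', reset
Bit 4: prefix='1' (no match yet)
Bit 5: prefix='10' -> emit 'l', reset
Bit 6: prefix='0' (no match yet)
Bit 7: prefix='00' -> emit 'i', reset
Bit 8: prefix='0' (no match yet)
Bit 9: prefix='01' -> emit 'g', reset
Bit 10: prefix='1' (no match yet)
Bit 11: prefix='11' -> emit 'a', reset
Bit 12: prefix='1' (no match yet)
Bit 13: prefix='10' -> emit 'l', reset
Bit 14: prefix='1' (no match yet)
Bit 15: prefix='11' -> emit 'a', reset

Answer: ialigala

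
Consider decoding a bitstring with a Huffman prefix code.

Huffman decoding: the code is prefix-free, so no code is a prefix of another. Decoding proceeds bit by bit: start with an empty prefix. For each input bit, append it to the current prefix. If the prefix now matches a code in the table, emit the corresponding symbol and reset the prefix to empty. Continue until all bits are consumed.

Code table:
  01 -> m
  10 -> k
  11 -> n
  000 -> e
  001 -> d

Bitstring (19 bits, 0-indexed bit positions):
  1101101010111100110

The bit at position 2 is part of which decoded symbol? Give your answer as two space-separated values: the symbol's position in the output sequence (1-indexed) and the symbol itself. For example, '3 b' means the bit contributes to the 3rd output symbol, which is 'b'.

Answer: 2 m

Derivation:
Bit 0: prefix='1' (no match yet)
Bit 1: prefix='11' -> emit 'n', reset
Bit 2: prefix='0' (no match yet)
Bit 3: prefix='01' -> emit 'm', reset
Bit 4: prefix='1' (no match yet)
Bit 5: prefix='10' -> emit 'k', reset
Bit 6: prefix='1' (no match yet)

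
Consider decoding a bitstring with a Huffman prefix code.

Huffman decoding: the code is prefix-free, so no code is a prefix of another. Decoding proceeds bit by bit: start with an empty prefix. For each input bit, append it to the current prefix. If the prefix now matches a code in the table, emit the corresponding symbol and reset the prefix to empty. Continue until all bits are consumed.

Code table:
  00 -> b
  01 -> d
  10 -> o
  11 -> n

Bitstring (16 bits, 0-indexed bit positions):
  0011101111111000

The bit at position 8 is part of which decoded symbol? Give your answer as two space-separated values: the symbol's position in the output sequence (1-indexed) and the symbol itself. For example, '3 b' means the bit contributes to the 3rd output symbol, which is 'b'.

Bit 0: prefix='0' (no match yet)
Bit 1: prefix='00' -> emit 'b', reset
Bit 2: prefix='1' (no match yet)
Bit 3: prefix='11' -> emit 'n', reset
Bit 4: prefix='1' (no match yet)
Bit 5: prefix='10' -> emit 'o', reset
Bit 6: prefix='1' (no match yet)
Bit 7: prefix='11' -> emit 'n', reset
Bit 8: prefix='1' (no match yet)
Bit 9: prefix='11' -> emit 'n', reset
Bit 10: prefix='1' (no match yet)
Bit 11: prefix='11' -> emit 'n', reset
Bit 12: prefix='1' (no match yet)

Answer: 5 n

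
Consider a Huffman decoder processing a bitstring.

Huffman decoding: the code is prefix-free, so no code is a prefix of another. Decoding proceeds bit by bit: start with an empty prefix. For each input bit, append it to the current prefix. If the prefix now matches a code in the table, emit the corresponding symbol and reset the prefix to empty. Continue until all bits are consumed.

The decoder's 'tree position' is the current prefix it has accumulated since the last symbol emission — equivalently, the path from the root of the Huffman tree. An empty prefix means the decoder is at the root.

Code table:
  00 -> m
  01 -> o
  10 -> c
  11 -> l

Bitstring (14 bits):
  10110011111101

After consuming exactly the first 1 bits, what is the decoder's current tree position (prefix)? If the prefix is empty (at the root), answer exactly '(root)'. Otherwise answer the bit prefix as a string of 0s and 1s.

Answer: 1

Derivation:
Bit 0: prefix='1' (no match yet)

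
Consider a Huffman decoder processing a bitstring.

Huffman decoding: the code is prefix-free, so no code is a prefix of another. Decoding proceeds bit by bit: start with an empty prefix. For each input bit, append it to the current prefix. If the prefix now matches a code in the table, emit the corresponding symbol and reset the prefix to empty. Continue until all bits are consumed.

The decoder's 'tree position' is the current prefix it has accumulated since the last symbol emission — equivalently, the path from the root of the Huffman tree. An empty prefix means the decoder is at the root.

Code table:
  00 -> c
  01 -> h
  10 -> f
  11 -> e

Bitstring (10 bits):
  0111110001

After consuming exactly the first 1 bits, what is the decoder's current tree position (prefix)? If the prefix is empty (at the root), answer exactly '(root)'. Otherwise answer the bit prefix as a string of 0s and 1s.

Bit 0: prefix='0' (no match yet)

Answer: 0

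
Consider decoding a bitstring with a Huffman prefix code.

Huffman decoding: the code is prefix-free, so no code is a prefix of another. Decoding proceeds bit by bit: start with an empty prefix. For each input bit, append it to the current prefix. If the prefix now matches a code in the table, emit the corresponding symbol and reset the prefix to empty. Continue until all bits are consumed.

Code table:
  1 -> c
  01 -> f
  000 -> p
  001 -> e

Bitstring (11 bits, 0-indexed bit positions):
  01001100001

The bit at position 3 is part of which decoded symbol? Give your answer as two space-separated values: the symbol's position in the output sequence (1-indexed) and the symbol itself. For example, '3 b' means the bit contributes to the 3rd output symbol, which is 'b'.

Answer: 2 e

Derivation:
Bit 0: prefix='0' (no match yet)
Bit 1: prefix='01' -> emit 'f', reset
Bit 2: prefix='0' (no match yet)
Bit 3: prefix='00' (no match yet)
Bit 4: prefix='001' -> emit 'e', reset
Bit 5: prefix='1' -> emit 'c', reset
Bit 6: prefix='0' (no match yet)
Bit 7: prefix='00' (no match yet)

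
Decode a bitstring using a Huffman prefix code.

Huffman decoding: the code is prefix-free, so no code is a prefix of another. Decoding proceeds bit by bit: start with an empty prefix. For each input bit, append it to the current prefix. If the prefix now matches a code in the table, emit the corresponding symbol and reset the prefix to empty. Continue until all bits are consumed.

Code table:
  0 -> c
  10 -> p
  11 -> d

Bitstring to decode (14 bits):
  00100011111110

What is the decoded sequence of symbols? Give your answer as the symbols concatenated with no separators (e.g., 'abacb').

Answer: ccpccdddp

Derivation:
Bit 0: prefix='0' -> emit 'c', reset
Bit 1: prefix='0' -> emit 'c', reset
Bit 2: prefix='1' (no match yet)
Bit 3: prefix='10' -> emit 'p', reset
Bit 4: prefix='0' -> emit 'c', reset
Bit 5: prefix='0' -> emit 'c', reset
Bit 6: prefix='1' (no match yet)
Bit 7: prefix='11' -> emit 'd', reset
Bit 8: prefix='1' (no match yet)
Bit 9: prefix='11' -> emit 'd', reset
Bit 10: prefix='1' (no match yet)
Bit 11: prefix='11' -> emit 'd', reset
Bit 12: prefix='1' (no match yet)
Bit 13: prefix='10' -> emit 'p', reset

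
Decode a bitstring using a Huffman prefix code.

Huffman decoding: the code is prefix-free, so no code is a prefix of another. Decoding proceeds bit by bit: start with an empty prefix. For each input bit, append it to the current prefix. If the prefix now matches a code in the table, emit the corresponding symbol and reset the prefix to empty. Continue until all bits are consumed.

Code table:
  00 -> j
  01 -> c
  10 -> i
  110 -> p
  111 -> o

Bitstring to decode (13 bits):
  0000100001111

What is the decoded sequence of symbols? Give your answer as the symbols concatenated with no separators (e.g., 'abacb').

Answer: jjijco

Derivation:
Bit 0: prefix='0' (no match yet)
Bit 1: prefix='00' -> emit 'j', reset
Bit 2: prefix='0' (no match yet)
Bit 3: prefix='00' -> emit 'j', reset
Bit 4: prefix='1' (no match yet)
Bit 5: prefix='10' -> emit 'i', reset
Bit 6: prefix='0' (no match yet)
Bit 7: prefix='00' -> emit 'j', reset
Bit 8: prefix='0' (no match yet)
Bit 9: prefix='01' -> emit 'c', reset
Bit 10: prefix='1' (no match yet)
Bit 11: prefix='11' (no match yet)
Bit 12: prefix='111' -> emit 'o', reset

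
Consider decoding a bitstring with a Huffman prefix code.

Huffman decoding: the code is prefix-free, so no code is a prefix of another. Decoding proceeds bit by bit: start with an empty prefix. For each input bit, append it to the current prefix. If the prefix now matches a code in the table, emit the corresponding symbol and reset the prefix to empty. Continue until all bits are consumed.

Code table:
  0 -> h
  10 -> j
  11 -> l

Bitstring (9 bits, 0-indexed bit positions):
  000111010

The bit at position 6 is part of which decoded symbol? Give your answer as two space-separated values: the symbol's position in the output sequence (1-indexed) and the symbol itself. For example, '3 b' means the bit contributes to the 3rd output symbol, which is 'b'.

Answer: 5 j

Derivation:
Bit 0: prefix='0' -> emit 'h', reset
Bit 1: prefix='0' -> emit 'h', reset
Bit 2: prefix='0' -> emit 'h', reset
Bit 3: prefix='1' (no match yet)
Bit 4: prefix='11' -> emit 'l', reset
Bit 5: prefix='1' (no match yet)
Bit 6: prefix='10' -> emit 'j', reset
Bit 7: prefix='1' (no match yet)
Bit 8: prefix='10' -> emit 'j', reset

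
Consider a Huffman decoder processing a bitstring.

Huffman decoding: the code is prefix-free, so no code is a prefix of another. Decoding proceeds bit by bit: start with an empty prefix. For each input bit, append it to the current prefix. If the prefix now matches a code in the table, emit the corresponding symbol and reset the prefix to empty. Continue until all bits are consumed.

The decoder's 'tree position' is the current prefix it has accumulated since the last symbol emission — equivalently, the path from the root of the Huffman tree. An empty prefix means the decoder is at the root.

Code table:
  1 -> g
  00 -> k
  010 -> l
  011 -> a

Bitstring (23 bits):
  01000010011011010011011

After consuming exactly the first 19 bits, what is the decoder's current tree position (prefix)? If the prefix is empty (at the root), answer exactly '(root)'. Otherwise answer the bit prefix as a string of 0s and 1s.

Bit 0: prefix='0' (no match yet)
Bit 1: prefix='01' (no match yet)
Bit 2: prefix='010' -> emit 'l', reset
Bit 3: prefix='0' (no match yet)
Bit 4: prefix='00' -> emit 'k', reset
Bit 5: prefix='0' (no match yet)
Bit 6: prefix='01' (no match yet)
Bit 7: prefix='010' -> emit 'l', reset
Bit 8: prefix='0' (no match yet)
Bit 9: prefix='01' (no match yet)
Bit 10: prefix='011' -> emit 'a', reset
Bit 11: prefix='0' (no match yet)
Bit 12: prefix='01' (no match yet)
Bit 13: prefix='011' -> emit 'a', reset
Bit 14: prefix='0' (no match yet)
Bit 15: prefix='01' (no match yet)
Bit 16: prefix='010' -> emit 'l', reset
Bit 17: prefix='0' (no match yet)
Bit 18: prefix='01' (no match yet)

Answer: 01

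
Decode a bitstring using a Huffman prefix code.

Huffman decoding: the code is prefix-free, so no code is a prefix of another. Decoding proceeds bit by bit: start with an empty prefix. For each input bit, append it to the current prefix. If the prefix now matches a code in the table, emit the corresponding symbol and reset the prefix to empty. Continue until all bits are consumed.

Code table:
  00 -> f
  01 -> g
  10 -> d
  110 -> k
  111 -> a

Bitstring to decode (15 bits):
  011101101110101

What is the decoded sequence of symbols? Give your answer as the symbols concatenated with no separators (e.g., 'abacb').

Answer: gkkagg

Derivation:
Bit 0: prefix='0' (no match yet)
Bit 1: prefix='01' -> emit 'g', reset
Bit 2: prefix='1' (no match yet)
Bit 3: prefix='11' (no match yet)
Bit 4: prefix='110' -> emit 'k', reset
Bit 5: prefix='1' (no match yet)
Bit 6: prefix='11' (no match yet)
Bit 7: prefix='110' -> emit 'k', reset
Bit 8: prefix='1' (no match yet)
Bit 9: prefix='11' (no match yet)
Bit 10: prefix='111' -> emit 'a', reset
Bit 11: prefix='0' (no match yet)
Bit 12: prefix='01' -> emit 'g', reset
Bit 13: prefix='0' (no match yet)
Bit 14: prefix='01' -> emit 'g', reset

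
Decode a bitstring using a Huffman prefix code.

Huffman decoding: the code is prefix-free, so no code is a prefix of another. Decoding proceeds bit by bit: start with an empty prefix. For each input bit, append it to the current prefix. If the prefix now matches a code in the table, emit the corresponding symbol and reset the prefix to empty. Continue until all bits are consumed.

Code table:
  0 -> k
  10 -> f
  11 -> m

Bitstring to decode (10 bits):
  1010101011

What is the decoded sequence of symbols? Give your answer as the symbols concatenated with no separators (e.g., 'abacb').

Answer: ffffm

Derivation:
Bit 0: prefix='1' (no match yet)
Bit 1: prefix='10' -> emit 'f', reset
Bit 2: prefix='1' (no match yet)
Bit 3: prefix='10' -> emit 'f', reset
Bit 4: prefix='1' (no match yet)
Bit 5: prefix='10' -> emit 'f', reset
Bit 6: prefix='1' (no match yet)
Bit 7: prefix='10' -> emit 'f', reset
Bit 8: prefix='1' (no match yet)
Bit 9: prefix='11' -> emit 'm', reset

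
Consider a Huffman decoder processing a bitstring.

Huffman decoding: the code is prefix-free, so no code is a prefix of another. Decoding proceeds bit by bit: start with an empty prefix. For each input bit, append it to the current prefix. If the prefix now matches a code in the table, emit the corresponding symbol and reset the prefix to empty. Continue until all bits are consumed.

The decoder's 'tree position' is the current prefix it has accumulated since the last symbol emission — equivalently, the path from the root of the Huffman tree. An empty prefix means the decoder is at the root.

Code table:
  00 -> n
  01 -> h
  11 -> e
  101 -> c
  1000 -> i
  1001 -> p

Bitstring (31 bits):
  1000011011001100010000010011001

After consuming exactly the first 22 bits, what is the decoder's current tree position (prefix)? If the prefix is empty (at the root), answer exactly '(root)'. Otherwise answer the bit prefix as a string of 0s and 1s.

Bit 0: prefix='1' (no match yet)
Bit 1: prefix='10' (no match yet)
Bit 2: prefix='100' (no match yet)
Bit 3: prefix='1000' -> emit 'i', reset
Bit 4: prefix='0' (no match yet)
Bit 5: prefix='01' -> emit 'h', reset
Bit 6: prefix='1' (no match yet)
Bit 7: prefix='10' (no match yet)
Bit 8: prefix='101' -> emit 'c', reset
Bit 9: prefix='1' (no match yet)
Bit 10: prefix='10' (no match yet)
Bit 11: prefix='100' (no match yet)
Bit 12: prefix='1001' -> emit 'p', reset
Bit 13: prefix='1' (no match yet)
Bit 14: prefix='10' (no match yet)
Bit 15: prefix='100' (no match yet)
Bit 16: prefix='1000' -> emit 'i', reset
Bit 17: prefix='1' (no match yet)
Bit 18: prefix='10' (no match yet)
Bit 19: prefix='100' (no match yet)
Bit 20: prefix='1000' -> emit 'i', reset
Bit 21: prefix='0' (no match yet)

Answer: 0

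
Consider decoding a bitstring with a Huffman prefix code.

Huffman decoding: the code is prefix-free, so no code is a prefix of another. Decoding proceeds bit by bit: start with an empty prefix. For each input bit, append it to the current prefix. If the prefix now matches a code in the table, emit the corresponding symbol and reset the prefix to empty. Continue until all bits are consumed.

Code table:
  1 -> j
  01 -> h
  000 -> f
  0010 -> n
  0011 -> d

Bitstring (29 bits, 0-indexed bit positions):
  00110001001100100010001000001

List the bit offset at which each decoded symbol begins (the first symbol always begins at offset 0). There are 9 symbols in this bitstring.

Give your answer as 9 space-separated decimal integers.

Answer: 0 4 7 8 12 16 20 24 27

Derivation:
Bit 0: prefix='0' (no match yet)
Bit 1: prefix='00' (no match yet)
Bit 2: prefix='001' (no match yet)
Bit 3: prefix='0011' -> emit 'd', reset
Bit 4: prefix='0' (no match yet)
Bit 5: prefix='00' (no match yet)
Bit 6: prefix='000' -> emit 'f', reset
Bit 7: prefix='1' -> emit 'j', reset
Bit 8: prefix='0' (no match yet)
Bit 9: prefix='00' (no match yet)
Bit 10: prefix='001' (no match yet)
Bit 11: prefix='0011' -> emit 'd', reset
Bit 12: prefix='0' (no match yet)
Bit 13: prefix='00' (no match yet)
Bit 14: prefix='001' (no match yet)
Bit 15: prefix='0010' -> emit 'n', reset
Bit 16: prefix='0' (no match yet)
Bit 17: prefix='00' (no match yet)
Bit 18: prefix='001' (no match yet)
Bit 19: prefix='0010' -> emit 'n', reset
Bit 20: prefix='0' (no match yet)
Bit 21: prefix='00' (no match yet)
Bit 22: prefix='001' (no match yet)
Bit 23: prefix='0010' -> emit 'n', reset
Bit 24: prefix='0' (no match yet)
Bit 25: prefix='00' (no match yet)
Bit 26: prefix='000' -> emit 'f', reset
Bit 27: prefix='0' (no match yet)
Bit 28: prefix='01' -> emit 'h', reset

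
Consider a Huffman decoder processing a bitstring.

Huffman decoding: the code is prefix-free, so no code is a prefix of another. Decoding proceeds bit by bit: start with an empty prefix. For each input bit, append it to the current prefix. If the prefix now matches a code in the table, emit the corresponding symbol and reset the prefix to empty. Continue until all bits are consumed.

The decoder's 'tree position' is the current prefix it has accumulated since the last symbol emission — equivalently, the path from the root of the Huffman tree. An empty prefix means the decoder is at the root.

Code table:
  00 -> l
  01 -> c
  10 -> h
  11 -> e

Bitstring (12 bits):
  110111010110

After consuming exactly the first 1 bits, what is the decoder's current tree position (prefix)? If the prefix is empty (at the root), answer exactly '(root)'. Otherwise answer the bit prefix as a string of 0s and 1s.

Answer: 1

Derivation:
Bit 0: prefix='1' (no match yet)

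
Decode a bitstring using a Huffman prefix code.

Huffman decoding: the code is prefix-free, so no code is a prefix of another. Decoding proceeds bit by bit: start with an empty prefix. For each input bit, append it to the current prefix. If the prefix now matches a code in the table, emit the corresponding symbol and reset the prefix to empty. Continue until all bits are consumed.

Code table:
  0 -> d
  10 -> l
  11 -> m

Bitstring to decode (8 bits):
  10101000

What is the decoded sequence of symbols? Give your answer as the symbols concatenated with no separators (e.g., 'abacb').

Answer: llldd

Derivation:
Bit 0: prefix='1' (no match yet)
Bit 1: prefix='10' -> emit 'l', reset
Bit 2: prefix='1' (no match yet)
Bit 3: prefix='10' -> emit 'l', reset
Bit 4: prefix='1' (no match yet)
Bit 5: prefix='10' -> emit 'l', reset
Bit 6: prefix='0' -> emit 'd', reset
Bit 7: prefix='0' -> emit 'd', reset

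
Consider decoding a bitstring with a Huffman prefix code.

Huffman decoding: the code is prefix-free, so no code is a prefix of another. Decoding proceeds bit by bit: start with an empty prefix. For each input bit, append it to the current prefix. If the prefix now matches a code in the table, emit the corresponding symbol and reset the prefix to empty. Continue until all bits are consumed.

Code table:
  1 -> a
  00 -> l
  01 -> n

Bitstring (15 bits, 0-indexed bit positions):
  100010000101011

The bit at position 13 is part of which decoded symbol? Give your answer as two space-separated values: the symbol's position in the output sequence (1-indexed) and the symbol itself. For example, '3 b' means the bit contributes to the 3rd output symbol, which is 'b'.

Answer: 8 n

Derivation:
Bit 0: prefix='1' -> emit 'a', reset
Bit 1: prefix='0' (no match yet)
Bit 2: prefix='00' -> emit 'l', reset
Bit 3: prefix='0' (no match yet)
Bit 4: prefix='01' -> emit 'n', reset
Bit 5: prefix='0' (no match yet)
Bit 6: prefix='00' -> emit 'l', reset
Bit 7: prefix='0' (no match yet)
Bit 8: prefix='00' -> emit 'l', reset
Bit 9: prefix='1' -> emit 'a', reset
Bit 10: prefix='0' (no match yet)
Bit 11: prefix='01' -> emit 'n', reset
Bit 12: prefix='0' (no match yet)
Bit 13: prefix='01' -> emit 'n', reset
Bit 14: prefix='1' -> emit 'a', reset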